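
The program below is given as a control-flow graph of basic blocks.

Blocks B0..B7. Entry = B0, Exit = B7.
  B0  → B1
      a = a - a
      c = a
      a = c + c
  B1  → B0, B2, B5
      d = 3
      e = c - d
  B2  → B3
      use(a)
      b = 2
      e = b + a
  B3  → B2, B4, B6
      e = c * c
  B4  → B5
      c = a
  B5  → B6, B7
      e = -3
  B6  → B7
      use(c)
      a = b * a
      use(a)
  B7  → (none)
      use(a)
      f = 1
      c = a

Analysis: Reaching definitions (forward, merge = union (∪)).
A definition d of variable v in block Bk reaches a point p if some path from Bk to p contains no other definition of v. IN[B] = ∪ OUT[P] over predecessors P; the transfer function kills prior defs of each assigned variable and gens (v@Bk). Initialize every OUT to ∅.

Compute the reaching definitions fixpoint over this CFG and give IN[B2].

Answer: {a@B0, b@B2, c@B0, d@B1, e@B1, e@B3}

Derivation:
Fixpoint table:
  B0:  IN={a@B0, c@B0, d@B1, e@B1}  OUT={a@B0, c@B0, d@B1, e@B1}
  B1:  IN={a@B0, c@B0, d@B1, e@B1}  OUT={a@B0, c@B0, d@B1, e@B1}
  B2:  IN={a@B0, b@B2, c@B0, d@B1, e@B1, e@B3}  OUT={a@B0, b@B2, c@B0, d@B1, e@B2}
  B3:  IN={a@B0, b@B2, c@B0, d@B1, e@B2}  OUT={a@B0, b@B2, c@B0, d@B1, e@B3}
  B4:  IN={a@B0, b@B2, c@B0, d@B1, e@B3}  OUT={a@B0, b@B2, c@B4, d@B1, e@B3}
  B5:  IN={a@B0, b@B2, c@B0, c@B4, d@B1, e@B1, e@B3}  OUT={a@B0, b@B2, c@B0, c@B4, d@B1, e@B5}
  B6:  IN={a@B0, b@B2, c@B0, c@B4, d@B1, e@B3, e@B5}  OUT={a@B6, b@B2, c@B0, c@B4, d@B1, e@B3, e@B5}
  B7:  IN={a@B0, a@B6, b@B2, c@B0, c@B4, d@B1, e@B3, e@B5}  OUT={a@B0, a@B6, b@B2, c@B7, d@B1, e@B3, e@B5, f@B7}

Merge at B2: IN[B2] = OUT[B1] ⊔ OUT[B3] = {a@B0, b@B2, c@B0, d@B1, e@B1, e@B3}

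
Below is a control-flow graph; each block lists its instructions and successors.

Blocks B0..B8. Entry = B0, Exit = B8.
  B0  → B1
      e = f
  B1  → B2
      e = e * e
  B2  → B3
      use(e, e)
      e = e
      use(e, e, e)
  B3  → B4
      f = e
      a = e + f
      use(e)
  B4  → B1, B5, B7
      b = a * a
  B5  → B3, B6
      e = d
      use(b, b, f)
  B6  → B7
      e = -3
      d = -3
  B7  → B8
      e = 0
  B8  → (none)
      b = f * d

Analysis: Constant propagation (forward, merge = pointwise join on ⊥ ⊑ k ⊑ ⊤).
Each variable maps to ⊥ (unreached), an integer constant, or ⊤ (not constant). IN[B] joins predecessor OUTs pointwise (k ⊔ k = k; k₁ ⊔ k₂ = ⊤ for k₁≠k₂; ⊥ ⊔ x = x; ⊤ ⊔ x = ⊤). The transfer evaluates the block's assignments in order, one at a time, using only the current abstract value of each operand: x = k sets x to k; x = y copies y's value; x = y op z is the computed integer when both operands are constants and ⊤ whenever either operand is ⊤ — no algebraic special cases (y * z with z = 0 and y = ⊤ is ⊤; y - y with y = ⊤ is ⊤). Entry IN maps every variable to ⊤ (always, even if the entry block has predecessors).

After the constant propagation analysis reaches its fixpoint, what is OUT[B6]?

Answer: {a: ⊤, b: ⊤, c: ⊤, d: -3, e: -3, f: ⊤}

Working:
Per-block solution:
  B0:  IN=(all ⊤)  OUT=(all ⊤)
  B1:  IN=(all ⊤)  OUT=(all ⊤)
  B2:  IN=(all ⊤)  OUT=(all ⊤)
  B3:  IN=(all ⊤)  OUT=(all ⊤)
  B4:  IN=(all ⊤)  OUT=(all ⊤)
  B5:  IN=(all ⊤)  OUT=(all ⊤)
  B6:  IN=(all ⊤)  OUT={d:-3, e:-3; rest ⊤}
  B7:  IN=(all ⊤)  OUT={e:0; rest ⊤}
  B8:  IN={e:0; rest ⊤}  OUT={e:0; rest ⊤}

Merge at B6: IN[B6] = OUT[B5] = {a: ⊤, b: ⊤, c: ⊤, d: ⊤, e: ⊤, f: ⊤}
Applying B6's transfer function to that IN value gives OUT[B6] (row B6 above).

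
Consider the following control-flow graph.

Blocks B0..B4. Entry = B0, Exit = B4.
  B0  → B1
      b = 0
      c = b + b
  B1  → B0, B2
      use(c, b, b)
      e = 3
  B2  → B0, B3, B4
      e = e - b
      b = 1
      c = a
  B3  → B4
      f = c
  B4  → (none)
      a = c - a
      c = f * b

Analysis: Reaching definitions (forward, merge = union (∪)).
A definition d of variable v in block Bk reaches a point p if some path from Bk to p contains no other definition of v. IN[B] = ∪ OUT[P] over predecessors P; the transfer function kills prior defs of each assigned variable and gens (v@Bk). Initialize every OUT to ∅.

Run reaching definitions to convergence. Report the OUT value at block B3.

Answer: {b@B2, c@B2, e@B2, f@B3}

Derivation:
Converged values:
  B0: | IN={b@B0, b@B2, c@B0, c@B2, e@B1, e@B2} | OUT={b@B0, c@B0, e@B1, e@B2}
  B1: | IN={b@B0, c@B0, e@B1, e@B2} | OUT={b@B0, c@B0, e@B1}
  B2: | IN={b@B0, c@B0, e@B1} | OUT={b@B2, c@B2, e@B2}
  B3: | IN={b@B2, c@B2, e@B2} | OUT={b@B2, c@B2, e@B2, f@B3}
  B4: | IN={b@B2, c@B2, e@B2, f@B3} | OUT={a@B4, b@B2, c@B4, e@B2, f@B3}

Merge at B3: IN[B3] = OUT[B2] = {b@B2, c@B2, e@B2}
Applying B3's transfer function to that IN value gives OUT[B3] (row B3 above).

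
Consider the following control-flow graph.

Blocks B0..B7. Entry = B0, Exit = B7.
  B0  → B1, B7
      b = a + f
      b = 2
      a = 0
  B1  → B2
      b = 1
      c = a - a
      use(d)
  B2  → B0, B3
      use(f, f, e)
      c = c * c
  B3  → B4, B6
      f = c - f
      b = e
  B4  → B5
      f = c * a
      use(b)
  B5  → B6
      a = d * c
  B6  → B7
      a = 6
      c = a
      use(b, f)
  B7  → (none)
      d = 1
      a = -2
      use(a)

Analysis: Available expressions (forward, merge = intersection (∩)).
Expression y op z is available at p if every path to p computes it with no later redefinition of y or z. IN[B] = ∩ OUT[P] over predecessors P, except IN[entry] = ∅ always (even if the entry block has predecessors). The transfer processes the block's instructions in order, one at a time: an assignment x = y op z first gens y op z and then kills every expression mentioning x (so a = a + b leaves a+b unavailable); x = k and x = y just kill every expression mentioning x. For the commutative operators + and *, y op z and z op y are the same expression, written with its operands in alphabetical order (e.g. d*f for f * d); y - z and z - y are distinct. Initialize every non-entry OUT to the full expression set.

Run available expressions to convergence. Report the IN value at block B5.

Fixpoint table:
  B0:   IN={}   OUT={}
  B1:   IN={}   OUT={a-a}
  B2:   IN={a-a}   OUT={a-a}
  B3:   IN={a-a}   OUT={a-a}
  B4:   IN={a-a}   OUT={a*c, a-a}
  B5:   IN={a*c, a-a}   OUT={c*d}
  B6:   IN={}   OUT={}
  B7:   IN={}   OUT={}

Merge at B5: IN[B5] = OUT[B4] = {a*c, a-a}

Answer: {a*c, a-a}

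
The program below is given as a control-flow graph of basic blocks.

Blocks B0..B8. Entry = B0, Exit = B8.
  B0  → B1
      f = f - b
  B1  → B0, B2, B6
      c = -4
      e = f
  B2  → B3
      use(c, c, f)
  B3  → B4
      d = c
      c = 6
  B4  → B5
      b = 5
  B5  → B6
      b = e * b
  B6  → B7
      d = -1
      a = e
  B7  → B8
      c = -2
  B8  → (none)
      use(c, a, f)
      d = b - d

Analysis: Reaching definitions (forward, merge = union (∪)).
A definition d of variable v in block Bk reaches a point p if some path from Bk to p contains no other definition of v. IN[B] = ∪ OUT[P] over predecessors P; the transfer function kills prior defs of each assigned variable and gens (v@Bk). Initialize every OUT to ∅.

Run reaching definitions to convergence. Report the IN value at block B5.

Answer: {b@B4, c@B3, d@B3, e@B1, f@B0}

Derivation:
Converged values:
  B0:  IN={c@B1, e@B1, f@B0}  OUT={c@B1, e@B1, f@B0}
  B1:  IN={c@B1, e@B1, f@B0}  OUT={c@B1, e@B1, f@B0}
  B2:  IN={c@B1, e@B1, f@B0}  OUT={c@B1, e@B1, f@B0}
  B3:  IN={c@B1, e@B1, f@B0}  OUT={c@B3, d@B3, e@B1, f@B0}
  B4:  IN={c@B3, d@B3, e@B1, f@B0}  OUT={b@B4, c@B3, d@B3, e@B1, f@B0}
  B5:  IN={b@B4, c@B3, d@B3, e@B1, f@B0}  OUT={b@B5, c@B3, d@B3, e@B1, f@B0}
  B6:  IN={b@B5, c@B1, c@B3, d@B3, e@B1, f@B0}  OUT={a@B6, b@B5, c@B1, c@B3, d@B6, e@B1, f@B0}
  B7:  IN={a@B6, b@B5, c@B1, c@B3, d@B6, e@B1, f@B0}  OUT={a@B6, b@B5, c@B7, d@B6, e@B1, f@B0}
  B8:  IN={a@B6, b@B5, c@B7, d@B6, e@B1, f@B0}  OUT={a@B6, b@B5, c@B7, d@B8, e@B1, f@B0}

Merge at B5: IN[B5] = OUT[B4] = {b@B4, c@B3, d@B3, e@B1, f@B0}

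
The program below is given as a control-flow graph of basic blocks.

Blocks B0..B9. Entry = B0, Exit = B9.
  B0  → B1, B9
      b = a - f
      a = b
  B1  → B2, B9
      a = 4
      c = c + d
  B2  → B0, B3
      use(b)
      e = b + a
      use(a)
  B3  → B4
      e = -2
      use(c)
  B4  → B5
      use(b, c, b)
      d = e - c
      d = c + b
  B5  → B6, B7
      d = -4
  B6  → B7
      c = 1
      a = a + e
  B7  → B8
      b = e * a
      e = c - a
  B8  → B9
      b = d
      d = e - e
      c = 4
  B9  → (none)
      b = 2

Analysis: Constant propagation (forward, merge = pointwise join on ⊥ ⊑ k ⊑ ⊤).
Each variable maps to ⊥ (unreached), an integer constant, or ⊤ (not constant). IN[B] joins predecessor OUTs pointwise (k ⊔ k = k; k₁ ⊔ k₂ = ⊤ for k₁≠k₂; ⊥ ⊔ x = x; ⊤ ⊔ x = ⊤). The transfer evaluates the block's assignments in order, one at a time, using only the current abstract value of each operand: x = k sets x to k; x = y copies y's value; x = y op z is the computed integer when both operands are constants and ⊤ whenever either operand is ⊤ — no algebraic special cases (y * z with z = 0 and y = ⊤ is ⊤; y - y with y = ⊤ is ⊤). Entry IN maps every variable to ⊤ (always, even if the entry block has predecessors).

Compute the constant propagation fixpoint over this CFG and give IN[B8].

Answer: {a: ⊤, b: ⊤, c: ⊤, d: -4, e: ⊤, f: ⊤}

Derivation:
Converged values:
  B0:   IN=(all ⊤)   OUT=(all ⊤)
  B1:   IN=(all ⊤)   OUT={a:4; rest ⊤}
  B2:   IN={a:4; rest ⊤}   OUT={a:4; rest ⊤}
  B3:   IN={a:4; rest ⊤}   OUT={a:4, e:-2; rest ⊤}
  B4:   IN={a:4, e:-2; rest ⊤}   OUT={a:4, e:-2; rest ⊤}
  B5:   IN={a:4, e:-2; rest ⊤}   OUT={a:4, d:-4, e:-2; rest ⊤}
  B6:   IN={a:4, d:-4, e:-2; rest ⊤}   OUT={a:2, c:1, d:-4, e:-2; rest ⊤}
  B7:   IN={d:-4, e:-2; rest ⊤}   OUT={d:-4; rest ⊤}
  B8:   IN={d:-4; rest ⊤}   OUT={b:-4, c:4; rest ⊤}
  B9:   IN=(all ⊤)   OUT={b:2; rest ⊤}

Merge at B8: IN[B8] = OUT[B7] = {a: ⊤, b: ⊤, c: ⊤, d: -4, e: ⊤, f: ⊤}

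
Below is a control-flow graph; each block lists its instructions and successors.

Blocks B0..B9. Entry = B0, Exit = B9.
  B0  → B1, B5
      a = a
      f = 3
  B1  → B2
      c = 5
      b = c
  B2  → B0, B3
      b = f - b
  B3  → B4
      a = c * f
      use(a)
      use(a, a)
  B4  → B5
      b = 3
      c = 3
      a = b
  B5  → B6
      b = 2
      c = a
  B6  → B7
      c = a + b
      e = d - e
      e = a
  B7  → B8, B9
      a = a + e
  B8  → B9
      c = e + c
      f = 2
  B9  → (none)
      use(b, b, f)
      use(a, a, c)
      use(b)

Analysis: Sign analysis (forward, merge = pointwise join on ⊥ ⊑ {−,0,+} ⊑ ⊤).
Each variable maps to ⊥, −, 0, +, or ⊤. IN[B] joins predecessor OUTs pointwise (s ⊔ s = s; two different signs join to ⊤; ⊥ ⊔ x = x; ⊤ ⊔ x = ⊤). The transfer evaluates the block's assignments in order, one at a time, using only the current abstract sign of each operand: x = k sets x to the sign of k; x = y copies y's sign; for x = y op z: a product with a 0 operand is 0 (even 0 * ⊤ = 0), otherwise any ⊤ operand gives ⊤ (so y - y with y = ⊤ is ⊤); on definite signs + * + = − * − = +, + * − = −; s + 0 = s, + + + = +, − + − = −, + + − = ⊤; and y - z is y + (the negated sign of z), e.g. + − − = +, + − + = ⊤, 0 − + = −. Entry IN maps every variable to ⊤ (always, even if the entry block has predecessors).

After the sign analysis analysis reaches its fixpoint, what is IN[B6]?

Converged values:
  B0:   IN=(all ⊤)   OUT={f:+; rest ⊤}
  B1:   IN={f:+; rest ⊤}   OUT={b:+, c:+, f:+; rest ⊤}
  B2:   IN={b:+, c:+, f:+; rest ⊤}   OUT={c:+, f:+; rest ⊤}
  B3:   IN={c:+, f:+; rest ⊤}   OUT={a:+, c:+, f:+; rest ⊤}
  B4:   IN={a:+, c:+, f:+; rest ⊤}   OUT={a:+, b:+, c:+, f:+; rest ⊤}
  B5:   IN={f:+; rest ⊤}   OUT={b:+, f:+; rest ⊤}
  B6:   IN={b:+, f:+; rest ⊤}   OUT={b:+, f:+; rest ⊤}
  B7:   IN={b:+, f:+; rest ⊤}   OUT={b:+, f:+; rest ⊤}
  B8:   IN={b:+, f:+; rest ⊤}   OUT={b:+, f:+; rest ⊤}
  B9:   IN={b:+, f:+; rest ⊤}   OUT={b:+, f:+; rest ⊤}

Merge at B6: IN[B6] = OUT[B5] = {a: ⊤, b: +, c: ⊤, d: ⊤, e: ⊤, f: +}

Answer: {a: ⊤, b: +, c: ⊤, d: ⊤, e: ⊤, f: +}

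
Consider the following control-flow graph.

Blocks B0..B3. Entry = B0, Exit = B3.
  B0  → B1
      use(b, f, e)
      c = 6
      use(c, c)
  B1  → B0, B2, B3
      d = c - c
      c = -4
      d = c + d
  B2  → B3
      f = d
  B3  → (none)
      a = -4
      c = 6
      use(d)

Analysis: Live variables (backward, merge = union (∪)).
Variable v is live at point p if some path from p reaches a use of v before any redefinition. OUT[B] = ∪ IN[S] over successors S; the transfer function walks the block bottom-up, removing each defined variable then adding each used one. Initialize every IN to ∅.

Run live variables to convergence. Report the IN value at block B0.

Answer: {b, e, f}

Trace:
Converged values:
  B0:   IN={b, e, f}   OUT={b, c, e, f}
  B1:   IN={b, c, e, f}   OUT={b, d, e, f}
  B2:   IN={d}   OUT={d}
  B3:   IN={d}   OUT={}

Merge at B0: OUT[B0] = IN[B1] = {b, c, e, f}
Applying B0's transfer function to that OUT value gives IN[B0] (row B0 above).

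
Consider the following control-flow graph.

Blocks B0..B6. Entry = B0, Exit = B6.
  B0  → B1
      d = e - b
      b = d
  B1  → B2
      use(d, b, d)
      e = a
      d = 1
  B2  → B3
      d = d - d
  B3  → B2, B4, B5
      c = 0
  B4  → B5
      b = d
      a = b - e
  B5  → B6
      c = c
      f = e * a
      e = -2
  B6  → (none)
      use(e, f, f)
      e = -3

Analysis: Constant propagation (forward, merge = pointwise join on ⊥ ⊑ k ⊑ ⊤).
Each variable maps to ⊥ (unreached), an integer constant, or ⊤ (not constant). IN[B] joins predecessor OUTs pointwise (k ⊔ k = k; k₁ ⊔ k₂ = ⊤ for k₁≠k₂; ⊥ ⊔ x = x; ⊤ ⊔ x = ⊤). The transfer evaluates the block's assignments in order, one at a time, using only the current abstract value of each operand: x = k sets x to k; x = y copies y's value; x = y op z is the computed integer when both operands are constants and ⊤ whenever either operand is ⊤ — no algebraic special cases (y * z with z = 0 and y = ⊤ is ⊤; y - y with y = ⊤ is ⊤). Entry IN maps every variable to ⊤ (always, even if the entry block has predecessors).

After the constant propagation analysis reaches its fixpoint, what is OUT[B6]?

Answer: {a: ⊤, b: ⊤, c: 0, d: ⊤, e: -3, f: ⊤}

Derivation:
Fixpoint table:
  B0:  IN=(all ⊤)  OUT=(all ⊤)
  B1:  IN=(all ⊤)  OUT={d:1; rest ⊤}
  B2:  IN=(all ⊤)  OUT=(all ⊤)
  B3:  IN=(all ⊤)  OUT={c:0; rest ⊤}
  B4:  IN={c:0; rest ⊤}  OUT={c:0; rest ⊤}
  B5:  IN={c:0; rest ⊤}  OUT={c:0, e:-2; rest ⊤}
  B6:  IN={c:0, e:-2; rest ⊤}  OUT={c:0, e:-3; rest ⊤}

Merge at B6: IN[B6] = OUT[B5] = {a: ⊤, b: ⊤, c: 0, d: ⊤, e: -2, f: ⊤}
Applying B6's transfer function to that IN value gives OUT[B6] (row B6 above).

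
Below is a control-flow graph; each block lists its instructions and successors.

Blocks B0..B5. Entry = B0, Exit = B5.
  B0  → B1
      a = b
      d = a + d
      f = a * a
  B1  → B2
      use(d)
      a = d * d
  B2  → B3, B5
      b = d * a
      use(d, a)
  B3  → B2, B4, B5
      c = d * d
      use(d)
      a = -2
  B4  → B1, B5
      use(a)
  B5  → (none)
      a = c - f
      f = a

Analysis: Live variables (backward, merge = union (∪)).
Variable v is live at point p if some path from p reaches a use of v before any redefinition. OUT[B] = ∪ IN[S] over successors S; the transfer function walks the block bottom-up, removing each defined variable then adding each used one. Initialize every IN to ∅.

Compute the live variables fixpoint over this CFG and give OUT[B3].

Answer: {a, c, d, f}

Working:
Fixpoint table:
  B0:  IN={b, c, d}  OUT={c, d, f}
  B1:  IN={c, d, f}  OUT={a, c, d, f}
  B2:  IN={a, c, d, f}  OUT={c, d, f}
  B3:  IN={d, f}  OUT={a, c, d, f}
  B4:  IN={a, c, d, f}  OUT={c, d, f}
  B5:  IN={c, f}  OUT={}

Merge at B3: OUT[B3] = IN[B2] ⊔ IN[B4] ⊔ IN[B5] = {a, c, d, f}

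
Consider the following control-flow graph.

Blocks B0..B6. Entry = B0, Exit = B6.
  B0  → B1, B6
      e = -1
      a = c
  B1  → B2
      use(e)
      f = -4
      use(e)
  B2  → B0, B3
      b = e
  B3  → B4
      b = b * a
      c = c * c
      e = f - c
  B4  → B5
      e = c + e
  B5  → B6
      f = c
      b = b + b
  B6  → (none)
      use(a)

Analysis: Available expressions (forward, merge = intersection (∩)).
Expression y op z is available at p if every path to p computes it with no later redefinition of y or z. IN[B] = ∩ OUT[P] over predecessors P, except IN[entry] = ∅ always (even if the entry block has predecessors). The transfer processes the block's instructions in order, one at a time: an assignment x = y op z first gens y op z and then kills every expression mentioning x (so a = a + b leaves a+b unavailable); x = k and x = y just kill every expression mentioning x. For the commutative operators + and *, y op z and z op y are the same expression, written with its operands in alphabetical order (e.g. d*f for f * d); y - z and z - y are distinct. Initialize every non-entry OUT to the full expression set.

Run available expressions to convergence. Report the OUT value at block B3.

Answer: {f-c}

Working:
Per-block solution:
  B0:  IN={}  OUT={}
  B1:  IN={}  OUT={}
  B2:  IN={}  OUT={}
  B3:  IN={}  OUT={f-c}
  B4:  IN={f-c}  OUT={f-c}
  B5:  IN={f-c}  OUT={}
  B6:  IN={}  OUT={}

Merge at B3: IN[B3] = OUT[B2] = {}
Applying B3's transfer function to that IN value gives OUT[B3] (row B3 above).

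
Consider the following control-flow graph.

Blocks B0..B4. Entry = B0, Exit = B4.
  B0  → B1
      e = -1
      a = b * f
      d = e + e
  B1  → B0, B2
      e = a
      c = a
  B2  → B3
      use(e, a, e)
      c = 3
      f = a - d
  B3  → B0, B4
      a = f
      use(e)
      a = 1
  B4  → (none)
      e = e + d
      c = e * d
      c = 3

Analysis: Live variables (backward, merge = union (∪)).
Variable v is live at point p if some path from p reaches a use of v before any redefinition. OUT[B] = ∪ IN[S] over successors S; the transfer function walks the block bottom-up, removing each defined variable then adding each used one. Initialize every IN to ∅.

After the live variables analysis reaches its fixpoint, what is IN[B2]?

Per-block solution:
  B0:  IN={b, f}  OUT={a, b, d, f}
  B1:  IN={a, b, d, f}  OUT={a, b, d, e, f}
  B2:  IN={a, b, d, e}  OUT={b, d, e, f}
  B3:  IN={b, d, e, f}  OUT={b, d, e, f}
  B4:  IN={d, e}  OUT={}

Merge at B2: OUT[B2] = IN[B3] = {b, d, e, f}
Applying B2's transfer function to that OUT value gives IN[B2] (row B2 above).

Answer: {a, b, d, e}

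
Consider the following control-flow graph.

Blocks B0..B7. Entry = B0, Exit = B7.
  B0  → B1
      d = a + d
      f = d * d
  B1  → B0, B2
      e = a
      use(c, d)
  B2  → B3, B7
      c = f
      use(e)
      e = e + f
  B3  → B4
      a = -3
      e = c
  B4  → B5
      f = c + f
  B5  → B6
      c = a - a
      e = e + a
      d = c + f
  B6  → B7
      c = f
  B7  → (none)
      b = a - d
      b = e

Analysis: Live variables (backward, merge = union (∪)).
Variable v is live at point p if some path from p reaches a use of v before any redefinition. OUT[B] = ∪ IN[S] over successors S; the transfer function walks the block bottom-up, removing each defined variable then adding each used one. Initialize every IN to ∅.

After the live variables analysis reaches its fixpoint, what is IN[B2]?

Answer: {a, d, e, f}

Trace:
Converged values:
  B0: | IN={a, c, d} | OUT={a, c, d, f}
  B1: | IN={a, c, d, f} | OUT={a, c, d, e, f}
  B2: | IN={a, d, e, f} | OUT={a, c, d, e, f}
  B3: | IN={c, f} | OUT={a, c, e, f}
  B4: | IN={a, c, e, f} | OUT={a, e, f}
  B5: | IN={a, e, f} | OUT={a, d, e, f}
  B6: | IN={a, d, e, f} | OUT={a, d, e}
  B7: | IN={a, d, e} | OUT={}

Merge at B2: OUT[B2] = IN[B3] ⊔ IN[B7] = {a, c, d, e, f}
Applying B2's transfer function to that OUT value gives IN[B2] (row B2 above).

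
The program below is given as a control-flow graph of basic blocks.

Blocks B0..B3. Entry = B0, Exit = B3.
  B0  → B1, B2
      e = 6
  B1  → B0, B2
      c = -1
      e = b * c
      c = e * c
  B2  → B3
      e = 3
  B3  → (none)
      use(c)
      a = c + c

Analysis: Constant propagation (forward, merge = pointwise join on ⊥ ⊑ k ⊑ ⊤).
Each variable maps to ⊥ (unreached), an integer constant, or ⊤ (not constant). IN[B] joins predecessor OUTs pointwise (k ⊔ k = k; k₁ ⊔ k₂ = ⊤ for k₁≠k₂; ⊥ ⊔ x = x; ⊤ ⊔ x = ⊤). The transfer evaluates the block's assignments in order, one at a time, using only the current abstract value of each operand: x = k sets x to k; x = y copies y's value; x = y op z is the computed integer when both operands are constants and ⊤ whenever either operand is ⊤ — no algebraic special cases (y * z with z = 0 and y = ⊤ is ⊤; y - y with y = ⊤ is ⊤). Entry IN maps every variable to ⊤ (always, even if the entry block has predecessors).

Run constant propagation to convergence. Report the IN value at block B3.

Answer: {a: ⊤, b: ⊤, c: ⊤, d: ⊤, e: 3, f: ⊤}

Working:
Converged values:
  B0:  IN=(all ⊤)  OUT={e:6; rest ⊤}
  B1:  IN={e:6; rest ⊤}  OUT=(all ⊤)
  B2:  IN=(all ⊤)  OUT={e:3; rest ⊤}
  B3:  IN={e:3; rest ⊤}  OUT={e:3; rest ⊤}

Merge at B3: IN[B3] = OUT[B2] = {a: ⊤, b: ⊤, c: ⊤, d: ⊤, e: 3, f: ⊤}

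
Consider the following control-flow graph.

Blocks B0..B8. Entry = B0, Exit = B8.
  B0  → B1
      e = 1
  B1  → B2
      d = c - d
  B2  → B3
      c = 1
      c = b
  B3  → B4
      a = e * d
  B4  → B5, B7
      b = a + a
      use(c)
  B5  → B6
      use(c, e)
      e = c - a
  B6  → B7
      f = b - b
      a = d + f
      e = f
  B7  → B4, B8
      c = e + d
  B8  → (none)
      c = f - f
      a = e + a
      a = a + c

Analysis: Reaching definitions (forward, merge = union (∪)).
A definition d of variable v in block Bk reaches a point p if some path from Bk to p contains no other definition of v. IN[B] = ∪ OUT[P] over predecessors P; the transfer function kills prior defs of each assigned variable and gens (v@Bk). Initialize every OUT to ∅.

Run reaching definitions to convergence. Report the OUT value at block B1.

Fixpoint table:
  B0: | IN={} | OUT={e@B0}
  B1: | IN={e@B0} | OUT={d@B1, e@B0}
  B2: | IN={d@B1, e@B0} | OUT={c@B2, d@B1, e@B0}
  B3: | IN={c@B2, d@B1, e@B0} | OUT={a@B3, c@B2, d@B1, e@B0}
  B4: | IN={a@B3, a@B6, b@B4, c@B2, c@B7, d@B1, e@B0, e@B6, f@B6} | OUT={a@B3, a@B6, b@B4, c@B2, c@B7, d@B1, e@B0, e@B6, f@B6}
  B5: | IN={a@B3, a@B6, b@B4, c@B2, c@B7, d@B1, e@B0, e@B6, f@B6} | OUT={a@B3, a@B6, b@B4, c@B2, c@B7, d@B1, e@B5, f@B6}
  B6: | IN={a@B3, a@B6, b@B4, c@B2, c@B7, d@B1, e@B5, f@B6} | OUT={a@B6, b@B4, c@B2, c@B7, d@B1, e@B6, f@B6}
  B7: | IN={a@B3, a@B6, b@B4, c@B2, c@B7, d@B1, e@B0, e@B6, f@B6} | OUT={a@B3, a@B6, b@B4, c@B7, d@B1, e@B0, e@B6, f@B6}
  B8: | IN={a@B3, a@B6, b@B4, c@B7, d@B1, e@B0, e@B6, f@B6} | OUT={a@B8, b@B4, c@B8, d@B1, e@B0, e@B6, f@B6}

Merge at B1: IN[B1] = OUT[B0] = {e@B0}
Applying B1's transfer function to that IN value gives OUT[B1] (row B1 above).

Answer: {d@B1, e@B0}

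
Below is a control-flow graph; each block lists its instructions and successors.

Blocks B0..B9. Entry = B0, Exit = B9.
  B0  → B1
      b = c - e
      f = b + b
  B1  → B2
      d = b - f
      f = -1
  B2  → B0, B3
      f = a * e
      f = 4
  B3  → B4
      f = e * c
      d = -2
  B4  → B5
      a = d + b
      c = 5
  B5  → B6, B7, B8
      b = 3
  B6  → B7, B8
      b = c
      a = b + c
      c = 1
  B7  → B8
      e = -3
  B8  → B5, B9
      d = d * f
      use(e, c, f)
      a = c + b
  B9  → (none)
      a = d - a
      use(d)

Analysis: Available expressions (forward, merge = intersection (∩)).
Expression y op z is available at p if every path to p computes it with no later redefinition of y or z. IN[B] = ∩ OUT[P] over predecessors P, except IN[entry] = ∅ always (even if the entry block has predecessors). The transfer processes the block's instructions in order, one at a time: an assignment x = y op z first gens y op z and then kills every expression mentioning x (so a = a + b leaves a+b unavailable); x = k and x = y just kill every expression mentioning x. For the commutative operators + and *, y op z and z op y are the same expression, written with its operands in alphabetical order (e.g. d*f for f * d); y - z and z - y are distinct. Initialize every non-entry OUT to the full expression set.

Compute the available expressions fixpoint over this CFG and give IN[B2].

Per-block solution:
  B0:   IN={}   OUT={b+b, c-e}
  B1:   IN={b+b, c-e}   OUT={b+b, c-e}
  B2:   IN={b+b, c-e}   OUT={a*e, b+b, c-e}
  B3:   IN={a*e, b+b, c-e}   OUT={a*e, b+b, c*e, c-e}
  B4:   IN={a*e, b+b, c*e, c-e}   OUT={b+b, b+d}
  B5:   IN={}   OUT={}
  B6:   IN={}   OUT={}
  B7:   IN={}   OUT={}
  B8:   IN={}   OUT={b+c}
  B9:   IN={b+c}   OUT={b+c}

Merge at B2: IN[B2] = OUT[B1] = {b+b, c-e}

Answer: {b+b, c-e}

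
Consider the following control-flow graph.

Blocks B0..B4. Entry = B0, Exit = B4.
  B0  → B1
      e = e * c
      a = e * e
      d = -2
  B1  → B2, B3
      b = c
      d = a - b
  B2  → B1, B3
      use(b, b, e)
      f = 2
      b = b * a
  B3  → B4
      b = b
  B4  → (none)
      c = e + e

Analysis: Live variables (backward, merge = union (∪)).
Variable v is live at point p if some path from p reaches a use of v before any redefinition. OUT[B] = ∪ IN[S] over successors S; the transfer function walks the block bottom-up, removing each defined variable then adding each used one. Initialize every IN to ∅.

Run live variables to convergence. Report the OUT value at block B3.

Answer: {e}

Derivation:
Converged values:
  B0:   IN={c, e}   OUT={a, c, e}
  B1:   IN={a, c, e}   OUT={a, b, c, e}
  B2:   IN={a, b, c, e}   OUT={a, b, c, e}
  B3:   IN={b, e}   OUT={e}
  B4:   IN={e}   OUT={}

Merge at B3: OUT[B3] = IN[B4] = {e}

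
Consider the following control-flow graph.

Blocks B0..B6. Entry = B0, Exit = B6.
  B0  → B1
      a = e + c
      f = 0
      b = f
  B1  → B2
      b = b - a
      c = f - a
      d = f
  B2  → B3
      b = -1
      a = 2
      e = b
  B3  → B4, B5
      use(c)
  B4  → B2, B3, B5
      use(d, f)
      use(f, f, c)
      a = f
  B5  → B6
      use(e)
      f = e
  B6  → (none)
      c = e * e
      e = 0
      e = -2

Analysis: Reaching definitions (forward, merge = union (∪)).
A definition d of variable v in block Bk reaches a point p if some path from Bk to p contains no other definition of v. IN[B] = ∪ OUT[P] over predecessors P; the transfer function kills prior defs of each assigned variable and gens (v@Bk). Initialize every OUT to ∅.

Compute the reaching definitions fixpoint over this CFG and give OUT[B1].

Converged values:
  B0:  IN={}  OUT={a@B0, b@B0, f@B0}
  B1:  IN={a@B0, b@B0, f@B0}  OUT={a@B0, b@B1, c@B1, d@B1, f@B0}
  B2:  IN={a@B0, a@B4, b@B1, b@B2, c@B1, d@B1, e@B2, f@B0}  OUT={a@B2, b@B2, c@B1, d@B1, e@B2, f@B0}
  B3:  IN={a@B2, a@B4, b@B2, c@B1, d@B1, e@B2, f@B0}  OUT={a@B2, a@B4, b@B2, c@B1, d@B1, e@B2, f@B0}
  B4:  IN={a@B2, a@B4, b@B2, c@B1, d@B1, e@B2, f@B0}  OUT={a@B4, b@B2, c@B1, d@B1, e@B2, f@B0}
  B5:  IN={a@B2, a@B4, b@B2, c@B1, d@B1, e@B2, f@B0}  OUT={a@B2, a@B4, b@B2, c@B1, d@B1, e@B2, f@B5}
  B6:  IN={a@B2, a@B4, b@B2, c@B1, d@B1, e@B2, f@B5}  OUT={a@B2, a@B4, b@B2, c@B6, d@B1, e@B6, f@B5}

Merge at B1: IN[B1] = OUT[B0] = {a@B0, b@B0, f@B0}
Applying B1's transfer function to that IN value gives OUT[B1] (row B1 above).

Answer: {a@B0, b@B1, c@B1, d@B1, f@B0}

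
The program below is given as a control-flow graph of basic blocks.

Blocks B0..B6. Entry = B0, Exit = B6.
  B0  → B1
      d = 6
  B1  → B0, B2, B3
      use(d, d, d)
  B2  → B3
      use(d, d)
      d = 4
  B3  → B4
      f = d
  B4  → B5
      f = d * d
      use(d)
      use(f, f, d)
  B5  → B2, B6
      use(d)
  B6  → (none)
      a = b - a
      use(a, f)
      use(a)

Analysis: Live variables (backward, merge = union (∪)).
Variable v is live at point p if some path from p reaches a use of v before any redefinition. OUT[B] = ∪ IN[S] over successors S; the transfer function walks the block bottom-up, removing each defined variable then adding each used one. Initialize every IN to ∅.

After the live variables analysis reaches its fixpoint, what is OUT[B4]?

Answer: {a, b, d, f}

Derivation:
Converged values:
  B0: | IN={a, b} | OUT={a, b, d}
  B1: | IN={a, b, d} | OUT={a, b, d}
  B2: | IN={a, b, d} | OUT={a, b, d}
  B3: | IN={a, b, d} | OUT={a, b, d}
  B4: | IN={a, b, d} | OUT={a, b, d, f}
  B5: | IN={a, b, d, f} | OUT={a, b, d, f}
  B6: | IN={a, b, f} | OUT={}

Merge at B4: OUT[B4] = IN[B5] = {a, b, d, f}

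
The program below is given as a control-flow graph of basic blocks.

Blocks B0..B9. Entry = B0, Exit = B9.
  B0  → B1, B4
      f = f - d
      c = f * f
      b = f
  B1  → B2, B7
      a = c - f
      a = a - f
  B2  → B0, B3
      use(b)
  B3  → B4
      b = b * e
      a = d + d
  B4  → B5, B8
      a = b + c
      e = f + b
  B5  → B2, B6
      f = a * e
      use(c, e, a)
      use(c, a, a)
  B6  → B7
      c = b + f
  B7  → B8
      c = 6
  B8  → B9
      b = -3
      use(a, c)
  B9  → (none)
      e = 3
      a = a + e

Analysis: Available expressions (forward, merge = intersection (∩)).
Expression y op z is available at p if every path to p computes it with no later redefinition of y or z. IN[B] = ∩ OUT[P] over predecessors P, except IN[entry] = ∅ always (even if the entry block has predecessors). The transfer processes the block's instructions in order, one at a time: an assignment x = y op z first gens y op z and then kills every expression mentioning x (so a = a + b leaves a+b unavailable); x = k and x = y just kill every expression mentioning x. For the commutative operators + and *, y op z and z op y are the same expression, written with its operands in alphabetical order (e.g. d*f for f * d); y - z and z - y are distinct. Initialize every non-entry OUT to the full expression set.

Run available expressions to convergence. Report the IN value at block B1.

Converged values:
  B0:  IN={}  OUT={f*f}
  B1:  IN={f*f}  OUT={c-f, f*f}
  B2:  IN={}  OUT={}
  B3:  IN={}  OUT={d+d}
  B4:  IN={}  OUT={b+c, b+f}
  B5:  IN={b+c, b+f}  OUT={a*e, b+c}
  B6:  IN={a*e, b+c}  OUT={a*e, b+f}
  B7:  IN={}  OUT={}
  B8:  IN={}  OUT={}
  B9:  IN={}  OUT={}

Merge at B1: IN[B1] = OUT[B0] = {f*f}

Answer: {f*f}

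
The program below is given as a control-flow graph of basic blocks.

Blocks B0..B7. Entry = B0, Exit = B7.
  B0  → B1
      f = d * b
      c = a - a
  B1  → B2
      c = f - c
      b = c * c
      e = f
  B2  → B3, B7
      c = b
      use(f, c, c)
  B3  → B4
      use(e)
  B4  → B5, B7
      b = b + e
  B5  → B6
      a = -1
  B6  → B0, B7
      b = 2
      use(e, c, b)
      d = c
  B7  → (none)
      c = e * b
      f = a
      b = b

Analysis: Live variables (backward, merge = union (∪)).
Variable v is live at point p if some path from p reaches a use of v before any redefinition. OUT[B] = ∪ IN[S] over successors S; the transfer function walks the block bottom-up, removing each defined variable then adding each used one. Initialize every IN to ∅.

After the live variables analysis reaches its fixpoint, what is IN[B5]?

Per-block solution:
  B0:  IN={a, b, d}  OUT={a, c, f}
  B1:  IN={a, c, f}  OUT={a, b, e, f}
  B2:  IN={a, b, e, f}  OUT={a, b, c, e}
  B3:  IN={a, b, c, e}  OUT={a, b, c, e}
  B4:  IN={a, b, c, e}  OUT={a, b, c, e}
  B5:  IN={c, e}  OUT={a, c, e}
  B6:  IN={a, c, e}  OUT={a, b, d, e}
  B7:  IN={a, b, e}  OUT={}

Merge at B5: OUT[B5] = IN[B6] = {a, c, e}
Applying B5's transfer function to that OUT value gives IN[B5] (row B5 above).

Answer: {c, e}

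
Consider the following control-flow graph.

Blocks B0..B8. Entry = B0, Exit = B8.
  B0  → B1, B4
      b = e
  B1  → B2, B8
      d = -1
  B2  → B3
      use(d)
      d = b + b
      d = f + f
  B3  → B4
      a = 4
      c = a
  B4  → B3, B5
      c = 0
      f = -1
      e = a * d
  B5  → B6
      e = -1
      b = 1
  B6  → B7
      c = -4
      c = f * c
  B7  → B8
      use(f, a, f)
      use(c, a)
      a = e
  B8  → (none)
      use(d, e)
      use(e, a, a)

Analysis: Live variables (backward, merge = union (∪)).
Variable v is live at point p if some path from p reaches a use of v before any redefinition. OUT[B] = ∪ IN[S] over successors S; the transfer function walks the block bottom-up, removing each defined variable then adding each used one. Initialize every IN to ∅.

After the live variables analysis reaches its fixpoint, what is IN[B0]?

Fixpoint table:
  B0:   IN={a, d, e, f}   OUT={a, b, d, e, f}
  B1:   IN={a, b, e, f}   OUT={a, b, d, e, f}
  B2:   IN={b, d, f}   OUT={d}
  B3:   IN={d}   OUT={a, d}
  B4:   IN={a, d}   OUT={a, d, f}
  B5:   IN={a, d, f}   OUT={a, d, e, f}
  B6:   IN={a, d, e, f}   OUT={a, c, d, e, f}
  B7:   IN={a, c, d, e, f}   OUT={a, d, e}
  B8:   IN={a, d, e}   OUT={}

Merge at B0: OUT[B0] = IN[B1] ⊔ IN[B4] = {a, b, d, e, f}
Applying B0's transfer function to that OUT value gives IN[B0] (row B0 above).

Answer: {a, d, e, f}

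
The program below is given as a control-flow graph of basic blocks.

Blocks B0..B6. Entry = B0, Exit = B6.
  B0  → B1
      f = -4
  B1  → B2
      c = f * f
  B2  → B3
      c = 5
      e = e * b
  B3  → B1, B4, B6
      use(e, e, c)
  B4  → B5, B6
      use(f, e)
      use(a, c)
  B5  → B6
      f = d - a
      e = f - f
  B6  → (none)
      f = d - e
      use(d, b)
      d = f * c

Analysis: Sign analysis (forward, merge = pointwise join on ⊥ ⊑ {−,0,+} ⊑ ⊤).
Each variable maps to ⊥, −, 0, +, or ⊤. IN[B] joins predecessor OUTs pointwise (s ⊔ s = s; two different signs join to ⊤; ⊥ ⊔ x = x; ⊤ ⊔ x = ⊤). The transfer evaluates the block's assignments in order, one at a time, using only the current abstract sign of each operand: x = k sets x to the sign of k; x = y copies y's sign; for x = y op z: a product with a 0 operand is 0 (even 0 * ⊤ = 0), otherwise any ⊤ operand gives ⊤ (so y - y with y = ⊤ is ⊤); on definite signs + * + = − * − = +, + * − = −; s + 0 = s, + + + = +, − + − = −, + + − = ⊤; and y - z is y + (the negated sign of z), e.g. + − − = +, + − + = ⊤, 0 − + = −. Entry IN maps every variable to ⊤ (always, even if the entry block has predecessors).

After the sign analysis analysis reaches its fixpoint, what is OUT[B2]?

Answer: {a: ⊤, b: ⊤, c: +, d: ⊤, e: ⊤, f: -}

Trace:
Per-block solution:
  B0: | IN=(all ⊤) | OUT={f:-; rest ⊤}
  B1: | IN={f:-; rest ⊤} | OUT={c:+, f:-; rest ⊤}
  B2: | IN={c:+, f:-; rest ⊤} | OUT={c:+, f:-; rest ⊤}
  B3: | IN={c:+, f:-; rest ⊤} | OUT={c:+, f:-; rest ⊤}
  B4: | IN={c:+, f:-; rest ⊤} | OUT={c:+, f:-; rest ⊤}
  B5: | IN={c:+, f:-; rest ⊤} | OUT={c:+; rest ⊤}
  B6: | IN={c:+; rest ⊤} | OUT={c:+; rest ⊤}

Merge at B2: IN[B2] = OUT[B1] = {a: ⊤, b: ⊤, c: +, d: ⊤, e: ⊤, f: -}
Applying B2's transfer function to that IN value gives OUT[B2] (row B2 above).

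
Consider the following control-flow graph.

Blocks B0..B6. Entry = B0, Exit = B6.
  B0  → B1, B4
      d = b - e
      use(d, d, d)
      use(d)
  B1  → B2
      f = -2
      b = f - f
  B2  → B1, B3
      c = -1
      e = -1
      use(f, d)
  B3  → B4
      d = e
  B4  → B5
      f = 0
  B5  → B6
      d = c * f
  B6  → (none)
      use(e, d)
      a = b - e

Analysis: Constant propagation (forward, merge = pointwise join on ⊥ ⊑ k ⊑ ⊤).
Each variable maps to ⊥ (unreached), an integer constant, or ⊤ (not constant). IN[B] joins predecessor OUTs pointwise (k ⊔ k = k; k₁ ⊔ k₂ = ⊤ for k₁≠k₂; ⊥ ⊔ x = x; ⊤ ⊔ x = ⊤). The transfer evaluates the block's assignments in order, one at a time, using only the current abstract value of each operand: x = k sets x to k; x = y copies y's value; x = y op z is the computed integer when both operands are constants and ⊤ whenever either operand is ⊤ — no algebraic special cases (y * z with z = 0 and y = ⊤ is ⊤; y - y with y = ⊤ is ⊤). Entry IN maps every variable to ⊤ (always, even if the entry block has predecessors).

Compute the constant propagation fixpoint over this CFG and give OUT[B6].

Answer: {a: ⊤, b: ⊤, c: ⊤, d: ⊤, e: ⊤, f: 0}

Working:
Converged values:
  B0:  IN=(all ⊤)  OUT=(all ⊤)
  B1:  IN=(all ⊤)  OUT={b:0, f:-2; rest ⊤}
  B2:  IN={b:0, f:-2; rest ⊤}  OUT={b:0, c:-1, e:-1, f:-2; rest ⊤}
  B3:  IN={b:0, c:-1, e:-1, f:-2; rest ⊤}  OUT={b:0, c:-1, d:-1, e:-1, f:-2; rest ⊤}
  B4:  IN=(all ⊤)  OUT={f:0; rest ⊤}
  B5:  IN={f:0; rest ⊤}  OUT={f:0; rest ⊤}
  B6:  IN={f:0; rest ⊤}  OUT={f:0; rest ⊤}

Merge at B6: IN[B6] = OUT[B5] = {a: ⊤, b: ⊤, c: ⊤, d: ⊤, e: ⊤, f: 0}
Applying B6's transfer function to that IN value gives OUT[B6] (row B6 above).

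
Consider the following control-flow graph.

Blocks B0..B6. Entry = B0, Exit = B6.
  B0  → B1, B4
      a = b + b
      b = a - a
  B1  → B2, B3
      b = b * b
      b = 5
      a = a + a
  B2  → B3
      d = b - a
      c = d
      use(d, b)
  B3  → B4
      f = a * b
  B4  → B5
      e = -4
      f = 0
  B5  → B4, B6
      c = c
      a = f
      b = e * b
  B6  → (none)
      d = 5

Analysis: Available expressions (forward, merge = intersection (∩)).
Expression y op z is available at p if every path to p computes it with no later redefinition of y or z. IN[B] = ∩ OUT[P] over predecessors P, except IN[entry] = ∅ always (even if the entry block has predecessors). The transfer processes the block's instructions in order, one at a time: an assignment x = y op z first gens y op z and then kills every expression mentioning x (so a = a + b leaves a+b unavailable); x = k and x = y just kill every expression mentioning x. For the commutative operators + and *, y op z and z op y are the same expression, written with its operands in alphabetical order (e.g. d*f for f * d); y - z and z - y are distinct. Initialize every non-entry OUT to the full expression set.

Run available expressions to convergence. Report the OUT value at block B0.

Converged values:
  B0: | IN={} | OUT={a-a}
  B1: | IN={a-a} | OUT={}
  B2: | IN={} | OUT={b-a}
  B3: | IN={} | OUT={a*b}
  B4: | IN={} | OUT={}
  B5: | IN={} | OUT={}
  B6: | IN={} | OUT={}

B0 is the boundary node: IN[B0] = {}
Applying B0's transfer function to that IN value gives OUT[B0] (row B0 above).

Answer: {a-a}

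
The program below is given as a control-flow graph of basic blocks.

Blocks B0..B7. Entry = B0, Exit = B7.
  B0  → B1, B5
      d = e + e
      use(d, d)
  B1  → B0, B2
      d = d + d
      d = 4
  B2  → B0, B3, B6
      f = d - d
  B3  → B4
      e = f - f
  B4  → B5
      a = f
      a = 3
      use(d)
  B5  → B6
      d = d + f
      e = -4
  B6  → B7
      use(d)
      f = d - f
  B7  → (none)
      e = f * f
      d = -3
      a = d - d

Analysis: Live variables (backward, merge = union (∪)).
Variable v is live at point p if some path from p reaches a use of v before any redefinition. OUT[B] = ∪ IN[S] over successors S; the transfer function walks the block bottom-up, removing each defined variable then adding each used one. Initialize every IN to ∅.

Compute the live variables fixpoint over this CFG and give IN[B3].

Per-block solution:
  B0:   IN={e, f}   OUT={d, e, f}
  B1:   IN={d, e, f}   OUT={d, e, f}
  B2:   IN={d, e}   OUT={d, e, f}
  B3:   IN={d, f}   OUT={d, f}
  B4:   IN={d, f}   OUT={d, f}
  B5:   IN={d, f}   OUT={d, f}
  B6:   IN={d, f}   OUT={f}
  B7:   IN={f}   OUT={}

Merge at B3: OUT[B3] = IN[B4] = {d, f}
Applying B3's transfer function to that OUT value gives IN[B3] (row B3 above).

Answer: {d, f}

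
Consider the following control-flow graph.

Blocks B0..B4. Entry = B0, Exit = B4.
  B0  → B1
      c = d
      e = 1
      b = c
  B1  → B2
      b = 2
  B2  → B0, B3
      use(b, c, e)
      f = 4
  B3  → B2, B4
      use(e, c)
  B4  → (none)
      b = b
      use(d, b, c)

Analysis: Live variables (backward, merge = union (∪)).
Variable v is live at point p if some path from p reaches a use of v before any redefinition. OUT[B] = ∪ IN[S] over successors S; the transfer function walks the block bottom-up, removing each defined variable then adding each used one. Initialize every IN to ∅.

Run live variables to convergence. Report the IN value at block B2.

Converged values:
  B0:   IN={d}   OUT={c, d, e}
  B1:   IN={c, d, e}   OUT={b, c, d, e}
  B2:   IN={b, c, d, e}   OUT={b, c, d, e}
  B3:   IN={b, c, d, e}   OUT={b, c, d, e}
  B4:   IN={b, c, d}   OUT={}

Merge at B2: OUT[B2] = IN[B0] ⊔ IN[B3] = {b, c, d, e}
Applying B2's transfer function to that OUT value gives IN[B2] (row B2 above).

Answer: {b, c, d, e}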